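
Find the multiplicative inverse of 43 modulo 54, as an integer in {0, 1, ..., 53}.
43^(−1) ≡ 49 (mod 54)

Apply the extended Euclidean algorithm to (54, 43), tracking rows (r, s, t) with s·54 + t·43 = r. Each division r_prev = q·r_cur + r_new produces the new row as (previous row) − q·(current row):
  row A: (54, 1, 0)   [1·54 + 0·43 = 54]
  row B: (43, 0, 1)   [0·54 + 1·43 = 43]
  54 = 1·43 + 11   → row C = row A − 1·row B = (11, 1, −1)   [check: 1·54 − 1·43 = 11]
  43 = 3·11 + 10   → row D = row B − 3·row C = (10, −3, 4)   [check: −3·54 + 4·43 = 10]
  11 = 1·10 + 1   → row E = row C − 1·row D = (1, 4, −5)   [check: 4·54 − 5·43 = 1]
  10 = 10·1 + 0   → remainder 0, stop. gcd = 1 (last nonzero row E).
The gcd is 1, so 43 is invertible mod 54. The last nonzero row gives 4·54 − 5·43 = 1, so t = −5. So 43^(−1) ≡ −5 ≡ 49 (mod 54). Verify: 43 · 49 = 2107 ≡ 1 (mod 54). ✓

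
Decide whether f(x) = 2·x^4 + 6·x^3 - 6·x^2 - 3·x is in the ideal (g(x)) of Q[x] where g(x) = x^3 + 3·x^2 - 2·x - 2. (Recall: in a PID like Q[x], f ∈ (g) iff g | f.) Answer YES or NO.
In Q[x] the ideal (g) consists of all multiples of g, so f ∈ (g) iff g | f, i.e. iff the remainder of f on division by g is 0. Divide f by g (g is monic, so eliminate the leading term of the running remainder at each step):
  leading term 2·x^4: subtract (2·x)·g(x) = 2·x^4 + 6·x^3 - 4·x^2 - 4·x, leaving -2·x^2 + x
The remainder r(x) = -2·x^2 + x ≠ 0 (and deg r < deg g), so g ∤ f, i.e. f ∉ (g).

Final answer: NO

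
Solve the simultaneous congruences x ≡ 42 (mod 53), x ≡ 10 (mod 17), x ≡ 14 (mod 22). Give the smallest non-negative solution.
x ≡ 13610 (mod 19822); the representative in [0, 19822) is 13610

The moduli 53, 17, 22 are pairwise coprime, so by the CRT there is a unique solution mod 53·17·22 = 19822.
Solve by successive substitution. Start with x ≡ 42 (mod 53).
  Combine with x ≡ 10 (mod 17): write x = 42 + 53·t and require 42 + 53·t ≡ 10 (mod 17), i.e. 53·t ≡ 10 − 42 ≡ 2 (mod 17). Since 53^(−1) ≡ 9 (mod 17) (53 ≡ 2 (mod 17)), t ≡ 9·2 ≡ 1 (mod 17). So x ≡ 42 + 53·1 = 95 (mod 901).
  Combine with x ≡ 14 (mod 22): write x = 95 + 901·t and require 95 + 901·t ≡ 14 (mod 22), i.e. 901·t ≡ 14 − 95 ≡ 7 (mod 22). Since 901^(−1) ≡ 21 (mod 22) (901 ≡ 21 (mod 22)), t ≡ 21·7 ≡ 15 (mod 22). So x ≡ 95 + 901·15 = 13610 (mod 19822).
Unique solution in [0, 19822): x = 13610.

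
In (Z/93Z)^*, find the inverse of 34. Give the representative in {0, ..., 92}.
Apply the extended Euclidean algorithm to (93, 34), tracking rows (r, s, t) with s·93 + t·34 = r. Each division r_prev = q·r_cur + r_new produces the new row as (previous row) − q·(current row):
  row A: (93, 1, 0)   [1·93 + 0·34 = 93]
  row B: (34, 0, 1)   [0·93 + 1·34 = 34]
  93 = 2·34 + 25   → row C = row A − 2·row B = (25, 1, −2)   [check: 1·93 − 2·34 = 25]
  34 = 1·25 + 9   → row D = row B − 1·row C = (9, −1, 3)   [check: −1·93 + 3·34 = 9]
  25 = 2·9 + 7   → row E = row C − 2·row D = (7, 3, −8)   [check: 3·93 − 8·34 = 7]
  9 = 1·7 + 2   → row F = row D − 1·row E = (2, −4, 11)   [check: −4·93 + 11·34 = 2]
  7 = 3·2 + 1   → row G = row E − 3·row F = (1, 15, −41)   [check: 15·93 − 41·34 = 1]
  2 = 2·1 + 0   → remainder 0, stop. gcd = 1 (last nonzero row G).
The gcd is 1, so 34 is invertible mod 93. The last nonzero row gives 15·93 − 41·34 = 1, so t = −41. So 34^(−1) ≡ −41 ≡ 52 (mod 93). Verify: 34 · 52 = 1768 ≡ 1 (mod 93). ✓

Final answer: 34^(−1) ≡ 52 (mod 93)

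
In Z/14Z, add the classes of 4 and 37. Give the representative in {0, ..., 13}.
Reduce the summands first: 37 ≡ 9 (mod 14), so 4 + 37 ≡ 4 + 9 (mod 14). 4 + 9 = 13; 13 = 0·14 + 13, so (4 + 37) mod 14 = 13.

Final answer: 13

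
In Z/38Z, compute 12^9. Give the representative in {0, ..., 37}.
Use repeated squaring. Binary(9) = 1001. Walk through the bits of the exponent 9 left-to-right: at each bit after the leading one, square the running value, then multiply by 12 if the bit is 1 (always reducing mod 38):
  bit 1 = 1 (leading): start with 12.
  bit 2 = 0: square 12^2 = 144 ≡ 30 (mod 38).
  bit 3 = 0: square 30^2 = 900 ≡ 26 (mod 38).
  bit 4 = 1: square 26^2 = 676 ≡ 30; bit is 1, so multiply 30·12 = 360 ≡ 18 (mod 38).
Final value: 12^9 ≡ 18 (mod 38).

Final answer: 18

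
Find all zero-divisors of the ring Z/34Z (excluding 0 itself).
An element a ∈ Z/34Z (with a ≠ 0) is a zero-divisor iff gcd(a, 34) > 1 (because a is a unit precisely when gcd(a, n) = 1, and in Z/nZ every nonzero, non-unit element is a zero-divisor). Scan a = 1, ..., 33 and keep those with gcd(a, 34) > 1:
  gcd(2, 34) = 2, gcd(4, 34) = 2, gcd(6, 34) = 2, gcd(8, 34) = 2, gcd(10, 34) = 2, gcd(12, 34) = 2, gcd(14, 34) = 2, gcd(16, 34) = 2, gcd(17, 34) = 17, gcd(18, 34) = 2, gcd(20, 34) = 2, gcd(22, 34) = 2, gcd(24, 34) = 2, gcd(26, 34) = 2, gcd(28, 34) = 2, gcd(30, 34) = 2, gcd(32, 34) = 2.
All other a ∈ {1, ..., 33} have gcd(a, 34) = 1 and are units. So the nonzero zero-divisors are exactly the 17 values of a appearing in this scan.

Final answer: nonzero zero-divisors of Z/34Z = {2, 4, 6, 8, 10, 12, 14, 16, 17, 18, 20, 22, 24, 26, 28, 30, 32}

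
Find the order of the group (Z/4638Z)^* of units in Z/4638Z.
|(Z/4638Z)^*| = 1544

(Z/4638Z)^* consists of the classes a with gcd(a, 4638) = 1, so its order is φ(4638). φ is multiplicative, with φ(p^e) = p^e − p^(e−1). Factorise 4638 = 2 · 3 · 773. Then
  φ(4638) = (2 − 1) · (3 − 1) · (773 − 1) = 1 · 2 · 772 = 1544.
Thus |(Z/4638Z)^*| = 1544.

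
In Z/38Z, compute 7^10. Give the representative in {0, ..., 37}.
7

Use repeated squaring. Binary(10) = 1010. Walk through the bits of the exponent 10 left-to-right: at each bit after the leading one, square the running value, then multiply by 7 if the bit is 1 (always reducing mod 38):
  bit 1 = 1 (leading): start with 7.
  bit 2 = 0: square 7^2 = 49 ≡ 11 (mod 38).
  bit 3 = 1: square 11^2 = 121 ≡ 7; bit is 1, so multiply 7·7 = 49 ≡ 11 (mod 38).
  bit 4 = 0: square 11^2 = 121 ≡ 7 (mod 38).
Final value: 7^10 ≡ 7 (mod 38).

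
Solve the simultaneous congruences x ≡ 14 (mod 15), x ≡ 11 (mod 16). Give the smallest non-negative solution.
x ≡ 59 (mod 240); the representative in [0, 240) is 59

The moduli 15, 16 are pairwise coprime, so by the CRT there is a unique solution mod 15·16 = 240.
Solve by successive substitution. Start with x ≡ 14 (mod 15).
  Combine with x ≡ 11 (mod 16): write x = 14 + 15·t and require 14 + 15·t ≡ 11 (mod 16), i.e. 15·t ≡ 11 − 14 ≡ 13 (mod 16). Since 15^(−1) ≡ 15 (mod 16), t ≡ 15·13 ≡ 3 (mod 16). So x ≡ 14 + 15·3 = 59 (mod 240).
Unique solution in [0, 240): x = 59.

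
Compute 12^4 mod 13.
1

Use repeated squaring. Binary(4) = 100. Walk through the bits of the exponent 4 left-to-right: at each bit after the leading one, square the running value, then multiply by 12 if the bit is 1 (always reducing mod 13):
  bit 1 = 1 (leading): start with 12.
  bit 2 = 0: square 12^2 = 144 ≡ 1 (mod 13).
  bit 3 = 0: square 1^2 = 1 (mod 13).
Final value: 12^4 ≡ 1 (mod 13).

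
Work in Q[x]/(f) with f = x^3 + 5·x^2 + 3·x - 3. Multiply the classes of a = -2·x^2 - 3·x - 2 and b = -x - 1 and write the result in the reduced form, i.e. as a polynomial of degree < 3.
a · b ≡ -5·x^2 - x + 8 (mod f(x))

First multiply in Q[x] without reducing: a · b = 2·x^3 + 5·x^2 + 5·x + 2. Now divide by f(x) = x^3 + 5·x^2 + 3·x - 3, eliminating the leading term at each step:
  leading term 2·x^3: subtract (2)·f(x) = 2·x^3 + 10·x^2 + 6·x - 6, leaving -5·x^2 - x + 8
The degree is now < 3, so this is the remainder. Hence a · b ≡ -5·x^2 - x + 8 in Q[x]/(f).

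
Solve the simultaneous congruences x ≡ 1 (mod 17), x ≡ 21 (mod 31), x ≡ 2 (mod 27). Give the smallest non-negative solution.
x ≡ 4268 (mod 14229); the representative in [0, 14229) is 4268

The moduli 17, 31, 27 are pairwise coprime, so by the CRT there is a unique solution mod 17·31·27 = 14229.
Solve by successive substitution. Start with x ≡ 1 (mod 17).
  Combine with x ≡ 21 (mod 31): write x = 1 + 17·t and require 1 + 17·t ≡ 21 (mod 31), i.e. 17·t ≡ 21 − 1 ≡ 20 (mod 31). Since 17^(−1) ≡ 11 (mod 31), t ≡ 11·20 ≡ 3 (mod 31). So x ≡ 1 + 17·3 = 52 (mod 527).
  Combine with x ≡ 2 (mod 27): write x = 52 + 527·t and require 52 + 527·t ≡ 2 (mod 27), i.e. 527·t ≡ 2 − 52 ≡ 4 (mod 27). Since 527^(−1) ≡ 2 (mod 27) (527 ≡ 14 (mod 27)), t ≡ 2·4 ≡ 8 (mod 27). So x ≡ 52 + 527·8 = 4268 (mod 14229).
Unique solution in [0, 14229): x = 4268.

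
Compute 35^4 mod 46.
Use repeated squaring. Binary(4) = 100. Walk through the bits of the exponent 4 left-to-right: at each bit after the leading one, square the running value, then multiply by 35 if the bit is 1 (always reducing mod 46):
  bit 1 = 1 (leading): start with 35.
  bit 2 = 0: square 35^2 = 1225 ≡ 29 (mod 46).
  bit 3 = 0: square 29^2 = 841 ≡ 13 (mod 46).
Final value: 35^4 ≡ 13 (mod 46).

Final answer: 13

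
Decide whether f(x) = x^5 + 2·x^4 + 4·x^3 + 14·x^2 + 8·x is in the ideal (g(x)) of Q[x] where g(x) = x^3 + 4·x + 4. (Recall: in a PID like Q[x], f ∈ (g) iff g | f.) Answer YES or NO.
In Q[x] the ideal (g) consists of all multiples of g, so f ∈ (g) iff g | f, i.e. iff the remainder of f on division by g is 0. Divide f by g (g is monic, so eliminate the leading term of the running remainder at each step):
  leading term x^5: subtract (x^2)·g(x) = x^5 + 4·x^3 + 4·x^2, leaving 2·x^4 + 10·x^2 + 8·x
  leading term 2·x^4: subtract (2·x)·g(x) = 2·x^4 + 8·x^2 + 8·x, leaving 2·x^2
The remainder r(x) = 2·x^2 ≠ 0 (and deg r < deg g), so g ∤ f, i.e. f ∉ (g).

Final answer: NO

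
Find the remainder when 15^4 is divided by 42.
15

Use repeated squaring. Binary(4) = 100. Walk through the bits of the exponent 4 left-to-right: at each bit after the leading one, square the running value, then multiply by 15 if the bit is 1 (always reducing mod 42):
  bit 1 = 1 (leading): start with 15.
  bit 2 = 0: square 15^2 = 225 ≡ 15 (mod 42).
  bit 3 = 0: square 15^2 = 225 ≡ 15 (mod 42).
Final value: 15^4 ≡ 15 (mod 42).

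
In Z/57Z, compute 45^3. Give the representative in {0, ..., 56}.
Use repeated squaring. Binary(3) = 11. Walk through the bits of the exponent 3 left-to-right: at each bit after the leading one, square the running value, then multiply by 45 if the bit is 1 (always reducing mod 57):
  bit 1 = 1 (leading): start with 45.
  bit 2 = 1: square 45^2 = 2025 ≡ 30; bit is 1, so multiply 30·45 = 1350 ≡ 39 (mod 57).
Final value: 45^3 ≡ 39 (mod 57).

Final answer: 39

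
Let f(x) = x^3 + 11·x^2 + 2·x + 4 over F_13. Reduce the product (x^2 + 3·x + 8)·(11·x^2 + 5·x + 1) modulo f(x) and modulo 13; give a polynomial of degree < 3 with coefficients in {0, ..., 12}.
a · b ≡ 7·x^2 + 9·x + 2 (mod f(x))

Multiply as integer polynomials: a · b = 11·x^4 + 38·x^3 + 104·x^2 + 43·x + 8. Reducing coefficients mod 13: a · b ≡ 11·x^4 + 12·x^3 + 4·x + 8. Now divide by f(x) = x^3 + 11·x^2 + 2·x + 4 in F_13[x], eliminating the leading term at each step:
  leading term 11·x^4: subtract (11·x)·f(x) = 11·x^4 + 4·x^3 + 9·x^2 + 5·x, leaving 8·x^3 + 4·x^2 + 12·x + 8 (coefficients mod 13)
  leading term 8·x^3: subtract (8)·f(x) = 8·x^3 + 10·x^2 + 3·x + 6, leaving 7·x^2 + 9·x + 2 (coefficients mod 13)
The degree is now < 3, so this is the remainder. Hence a · b ≡ 7·x^2 + 9·x + 2 in F_13[x]/(f).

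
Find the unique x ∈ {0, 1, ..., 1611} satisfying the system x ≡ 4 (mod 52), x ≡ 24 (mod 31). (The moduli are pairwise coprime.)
x ≡ 1512 (mod 1612); the representative in [0, 1612) is 1512

The moduli 52, 31 are pairwise coprime, so by the CRT there is a unique solution mod 52·31 = 1612.
Solve by successive substitution. Start with x ≡ 4 (mod 52).
  Combine with x ≡ 24 (mod 31): write x = 4 + 52·t and require 4 + 52·t ≡ 24 (mod 31), i.e. 52·t ≡ 24 − 4 ≡ 20 (mod 31). Since 52^(−1) ≡ 3 (mod 31) (52 ≡ 21 (mod 31)), t ≡ 3·20 ≡ 29 (mod 31). So x ≡ 4 + 52·29 = 1512 (mod 1612).
Unique solution in [0, 1612): x = 1512.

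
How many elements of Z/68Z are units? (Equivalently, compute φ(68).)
An element a ∈ Z/68Z is a unit iff gcd(a, 68) = 1, so the number of units is φ(68). φ is multiplicative, with φ(p^e) = p^e − p^(e−1). Factorise 68 = 2^2 · 17. Then
  φ(68) = (2^2 − 2^1) · (17 − 1) = 2 · 16 = 32.

Final answer: Z/68Z has φ(68) = 32 units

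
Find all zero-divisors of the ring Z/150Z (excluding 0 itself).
nonzero zero-divisors of Z/150Z = {2, 3, 4, 5, 6, 8, 9, 10, 12, 14, 15, 16, 18, 20, 21, 22, 24, 25, 26, 27, 28, 30, 32, 33, 34, 35, 36, 38, 39, 40, 42, 44, 45, 46, 48, 50, 51, 52, 54, 55, 56, 57, 58, 60, 62, 63, 64, 65, 66, 68, 69, 70, 72, 74, 75, 76, 78, 80, 81, 82, 84, 85, 86, 87, 88, 90, 92, 93, 94, 95, 96, 98, 99, 100, 102, 104, 105, 106, 108, 110, 111, 112, 114, 115, 116, 117, 118, 120, 122, 123, 124, 125, 126, 128, 129, 130, 132, 134, 135, 136, 138, 140, 141, 142, 144, 145, 146, 147, 148}

An element a ∈ Z/150Z (with a ≠ 0) is a zero-divisor iff gcd(a, 150) > 1 (because a is a unit precisely when gcd(a, n) = 1, and in Z/nZ every nonzero, non-unit element is a zero-divisor). Scan a = 1, ..., 149 and keep those with gcd(a, 150) > 1:
  gcd(2, 150) = 2, gcd(3, 150) = 3, gcd(4, 150) = 2, gcd(5, 150) = 5, gcd(6, 150) = 6, gcd(8, 150) = 2, gcd(9, 150) = 3, gcd(10, 150) = 10, gcd(12, 150) = 6, gcd(14, 150) = 2, gcd(15, 150) = 15, gcd(16, 150) = 2, gcd(18, 150) = 6, gcd(20, 150) = 10, gcd(21, 150) = 3, gcd(22, 150) = 2, gcd(24, 150) = 6, gcd(25, 150) = 25, gcd(26, 150) = 2, gcd(27, 150) = 3, gcd(28, 150) = 2, gcd(30, 150) = 30, gcd(32, 150) = 2, gcd(33, 150) = 3, gcd(34, 150) = 2, gcd(35, 150) = 5, gcd(36, 150) = 6, gcd(38, 150) = 2, gcd(39, 150) = 3, gcd(40, 150) = 10, gcd(42, 150) = 6, gcd(44, 150) = 2, gcd(45, 150) = 15, gcd(46, 150) = 2, gcd(48, 150) = 6, gcd(50, 150) = 50, gcd(51, 150) = 3, gcd(52, 150) = 2, gcd(54, 150) = 6, gcd(55, 150) = 5, gcd(56, 150) = 2, gcd(57, 150) = 3, gcd(58, 150) = 2, gcd(60, 150) = 30, gcd(62, 150) = 2, gcd(63, 150) = 3, gcd(64, 150) = 2, gcd(65, 150) = 5, gcd(66, 150) = 6, gcd(68, 150) = 2, gcd(69, 150) = 3, gcd(70, 150) = 10, gcd(72, 150) = 6, gcd(74, 150) = 2, gcd(75, 150) = 75, gcd(76, 150) = 2, gcd(78, 150) = 6, gcd(80, 150) = 10, gcd(81, 150) = 3, gcd(82, 150) = 2, gcd(84, 150) = 6, gcd(85, 150) = 5, gcd(86, 150) = 2, gcd(87, 150) = 3, gcd(88, 150) = 2, gcd(90, 150) = 30, gcd(92, 150) = 2, gcd(93, 150) = 3, gcd(94, 150) = 2, gcd(95, 150) = 5, gcd(96, 150) = 6, gcd(98, 150) = 2, gcd(99, 150) = 3, gcd(100, 150) = 50, gcd(102, 150) = 6, gcd(104, 150) = 2, gcd(105, 150) = 15, gcd(106, 150) = 2, gcd(108, 150) = 6, gcd(110, 150) = 10, gcd(111, 150) = 3, gcd(112, 150) = 2, gcd(114, 150) = 6, gcd(115, 150) = 5, gcd(116, 150) = 2, gcd(117, 150) = 3, gcd(118, 150) = 2, gcd(120, 150) = 30, gcd(122, 150) = 2, gcd(123, 150) = 3, gcd(124, 150) = 2, gcd(125, 150) = 25, gcd(126, 150) = 6, gcd(128, 150) = 2, gcd(129, 150) = 3, gcd(130, 150) = 10, gcd(132, 150) = 6, gcd(134, 150) = 2, gcd(135, 150) = 15, gcd(136, 150) = 2, gcd(138, 150) = 6, gcd(140, 150) = 10, gcd(141, 150) = 3, gcd(142, 150) = 2, gcd(144, 150) = 6, gcd(145, 150) = 5, gcd(146, 150) = 2, gcd(147, 150) = 3, gcd(148, 150) = 2.
All other a ∈ {1, ..., 149} have gcd(a, 150) = 1 and are units. So the nonzero zero-divisors are exactly the 109 values of a appearing in this scan.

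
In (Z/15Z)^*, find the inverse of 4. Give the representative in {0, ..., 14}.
Apply the extended Euclidean algorithm to (15, 4), tracking rows (r, s, t) with s·15 + t·4 = r. Each division r_prev = q·r_cur + r_new produces the new row as (previous row) − q·(current row):
  row A: (15, 1, 0)   [1·15 + 0·4 = 15]
  row B: (4, 0, 1)   [0·15 + 1·4 = 4]
  15 = 3·4 + 3   → row C = row A − 3·row B = (3, 1, −3)   [check: 1·15 − 3·4 = 3]
  4 = 1·3 + 1   → row D = row B − 1·row C = (1, −1, 4)   [check: −1·15 + 4·4 = 1]
  3 = 3·1 + 0   → remainder 0, stop. gcd = 1 (last nonzero row D).
The gcd is 1, so 4 is invertible mod 15. The last nonzero row gives −1·15 + 4·4 = 1, so t = 4. So 4^(−1) ≡ 4 (mod 15). Verify: 4 · 4 = 16 ≡ 1 (mod 15). ✓

Final answer: 4^(−1) ≡ 4 (mod 15)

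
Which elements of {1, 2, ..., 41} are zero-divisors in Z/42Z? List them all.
An element a ∈ Z/42Z (with a ≠ 0) is a zero-divisor iff gcd(a, 42) > 1 (because a is a unit precisely when gcd(a, n) = 1, and in Z/nZ every nonzero, non-unit element is a zero-divisor). Scan a = 1, ..., 41 and keep those with gcd(a, 42) > 1:
  gcd(2, 42) = 2, gcd(3, 42) = 3, gcd(4, 42) = 2, gcd(6, 42) = 6, gcd(7, 42) = 7, gcd(8, 42) = 2, gcd(9, 42) = 3, gcd(10, 42) = 2, gcd(12, 42) = 6, gcd(14, 42) = 14, gcd(15, 42) = 3, gcd(16, 42) = 2, gcd(18, 42) = 6, gcd(20, 42) = 2, gcd(21, 42) = 21, gcd(22, 42) = 2, gcd(24, 42) = 6, gcd(26, 42) = 2, gcd(27, 42) = 3, gcd(28, 42) = 14, gcd(30, 42) = 6, gcd(32, 42) = 2, gcd(33, 42) = 3, gcd(34, 42) = 2, gcd(35, 42) = 7, gcd(36, 42) = 6, gcd(38, 42) = 2, gcd(39, 42) = 3, gcd(40, 42) = 2.
All other a ∈ {1, ..., 41} have gcd(a, 42) = 1 and are units. So the nonzero zero-divisors are exactly the 29 values of a appearing in this scan.

Final answer: nonzero zero-divisors of Z/42Z = {2, 3, 4, 6, 7, 8, 9, 10, 12, 14, 15, 16, 18, 20, 21, 22, 24, 26, 27, 28, 30, 32, 33, 34, 35, 36, 38, 39, 40}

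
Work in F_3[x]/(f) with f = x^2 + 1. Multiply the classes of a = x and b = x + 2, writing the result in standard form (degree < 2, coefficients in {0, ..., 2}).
Multiply as integer polynomials: a · b = x^2 + 2·x. Reducing coefficients mod 3: a · b ≡ x^2 + 2·x. Now divide by f(x) = x^2 + 1 in F_3[x], eliminating the leading term at each step:
  leading term x^2: subtract (1)·f(x) = x^2 + 1, leaving 2·x + 2 (coefficients mod 3)
The degree is now < 2, so this is the remainder. Hence a · b ≡ 2·x + 2 in F_3[x]/(f).

Final answer: a · b ≡ 2·x + 2 (mod f(x))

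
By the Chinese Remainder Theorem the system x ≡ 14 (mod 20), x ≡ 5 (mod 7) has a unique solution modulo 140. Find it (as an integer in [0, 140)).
The moduli 20, 7 are pairwise coprime, so by the CRT there is a unique solution mod 20·7 = 140.
Solve by successive substitution. Start with x ≡ 14 (mod 20).
  Combine with x ≡ 5 (mod 7): write x = 14 + 20·t and require 14 + 20·t ≡ 5 (mod 7), i.e. 20·t ≡ 5 − 14 ≡ 5 (mod 7). Since 20^(−1) ≡ 6 (mod 7) (20 ≡ 6 (mod 7)), t ≡ 6·5 ≡ 2 (mod 7). So x ≡ 14 + 20·2 = 54 (mod 140).
Unique solution in [0, 140): x = 54.

Final answer: x ≡ 54 (mod 140); the representative in [0, 140) is 54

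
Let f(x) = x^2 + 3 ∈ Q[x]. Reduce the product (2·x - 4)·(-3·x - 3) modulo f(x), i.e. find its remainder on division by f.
First multiply in Q[x] without reducing: a · b = -6·x^2 + 6·x + 12. Now divide by f(x) = x^2 + 3, eliminating the leading term at each step:
  leading term -6·x^2: subtract (-6)·f(x) = -6·x^2 - 18, leaving 6·x + 30
The degree is now < 2, so this is the remainder. Hence a · b ≡ 6·x + 30 in Q[x]/(f).

Final answer: a · b ≡ 6·x + 30 (mod f(x))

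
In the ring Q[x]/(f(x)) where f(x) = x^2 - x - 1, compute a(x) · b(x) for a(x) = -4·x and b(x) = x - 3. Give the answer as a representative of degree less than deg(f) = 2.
a · b ≡ 8·x - 4 (mod f(x))

First multiply in Q[x] without reducing: a · b = -4·x^2 + 12·x. Now divide by f(x) = x^2 - x - 1, eliminating the leading term at each step:
  leading term -4·x^2: subtract (-4)·f(x) = -4·x^2 + 4·x + 4, leaving 8·x - 4
The degree is now < 2, so this is the remainder. Hence a · b ≡ 8·x - 4 in Q[x]/(f).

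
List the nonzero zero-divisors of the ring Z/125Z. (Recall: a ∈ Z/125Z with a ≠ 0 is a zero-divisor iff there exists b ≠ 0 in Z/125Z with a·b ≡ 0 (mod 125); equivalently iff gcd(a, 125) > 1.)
nonzero zero-divisors of Z/125Z = {5, 10, 15, 20, 25, 30, 35, 40, 45, 50, 55, 60, 65, 70, 75, 80, 85, 90, 95, 100, 105, 110, 115, 120}

An element a ∈ Z/125Z (with a ≠ 0) is a zero-divisor iff gcd(a, 125) > 1 (because a is a unit precisely when gcd(a, n) = 1, and in Z/nZ every nonzero, non-unit element is a zero-divisor). Scan a = 1, ..., 124 and keep those with gcd(a, 125) > 1:
  gcd(5, 125) = 5, gcd(10, 125) = 5, gcd(15, 125) = 5, gcd(20, 125) = 5, gcd(25, 125) = 25, gcd(30, 125) = 5, gcd(35, 125) = 5, gcd(40, 125) = 5, gcd(45, 125) = 5, gcd(50, 125) = 25, gcd(55, 125) = 5, gcd(60, 125) = 5, gcd(65, 125) = 5, gcd(70, 125) = 5, gcd(75, 125) = 25, gcd(80, 125) = 5, gcd(85, 125) = 5, gcd(90, 125) = 5, gcd(95, 125) = 5, gcd(100, 125) = 25, gcd(105, 125) = 5, gcd(110, 125) = 5, gcd(115, 125) = 5, gcd(120, 125) = 5.
All other a ∈ {1, ..., 124} have gcd(a, 125) = 1 and are units. So the nonzero zero-divisors are exactly the 24 values of a appearing in this scan.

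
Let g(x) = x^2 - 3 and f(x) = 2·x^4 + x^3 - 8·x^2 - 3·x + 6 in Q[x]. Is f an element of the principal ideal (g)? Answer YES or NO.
YES

In Q[x] the ideal (g) consists of all multiples of g, so f ∈ (g) iff g | f, i.e. iff the remainder of f on division by g is 0. Divide f by g (g is monic, so eliminate the leading term of the running remainder at each step):
  leading term 2·x^4: subtract (2·x^2)·g(x) = 2·x^4 - 6·x^2, leaving x^3 - 2·x^2 - 3·x + 6
  leading term x^3: subtract (x)·g(x) = x^3 - 3·x, leaving 6 - 2·x^2
  leading term -2·x^2: subtract (-2)·g(x) = 6 - 2·x^2, leaving 0
The remainder is 0, so f(x) = g(x) · h(x) with h(x) = 2·x^2 + x - 2. Hence g | f, i.e. f ∈ (g).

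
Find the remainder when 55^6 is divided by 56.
Use repeated squaring. Binary(6) = 110. Walk through the bits of the exponent 6 left-to-right: at each bit after the leading one, square the running value, then multiply by 55 if the bit is 1 (always reducing mod 56):
  bit 1 = 1 (leading): start with 55.
  bit 2 = 1: square 55^2 = 3025 ≡ 1; bit is 1, so multiply 1·55 = 55 (mod 56).
  bit 3 = 0: square 55^2 = 3025 ≡ 1 (mod 56).
Final value: 55^6 ≡ 1 (mod 56).

Final answer: 1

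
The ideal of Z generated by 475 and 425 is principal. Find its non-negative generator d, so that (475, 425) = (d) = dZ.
(475, 425) = (25); d = 25

In the PID Z, (a, b) is generated by gcd(a, b). Compute gcd(475, 425) with the extended Euclidean algorithm, tracking rows (r, s, t) with s·475 + t·425 = r:
  row A: (475, 1, 0)   [1·475 + 0·425 = 475]
  row B: (425, 0, 1)   [0·475 + 1·425 = 425]
  475 = 1·425 + 50   → row C = row A − 1·row B = (50, 1, −1)   [check: 1·475 − 1·425 = 50]
  425 = 8·50 + 25   → row D = row B − 8·row C = (25, −8, 9)   [check: −8·475 + 9·425 = 25]
  50 = 2·25 + 0   → remainder 0, stop. gcd = 25 (last nonzero row D).
So gcd(475, 425) = 25, with Bézout identity −8·475 + 9·425 = 25. Containment (⊇): the Bézout identity exhibits 25 as an element of (475, 425), giving (25) ⊆ (475, 425). Containment (⊆): since 25 | 475 and 25 | 425 (475 = 25·19, 425 = 25·17), every Z-linear combination of 475 and 425 is divisible by 25, so (475, 425) ⊆ (25). Therefore (475, 425) = (25), d = 25.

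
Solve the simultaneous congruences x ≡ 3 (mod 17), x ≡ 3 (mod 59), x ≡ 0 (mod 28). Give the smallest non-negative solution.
The moduli 17, 59, 28 are pairwise coprime, so by the CRT there is a unique solution mod 17·59·28 = 28084.
Solve by successive substitution. Start with x ≡ 3 (mod 17).
  Combine with x ≡ 3 (mod 59): write x = 3 + 17·t and require 3 + 17·t ≡ 3 (mod 59), i.e. 17·t ≡ 3 − 3 ≡ 0 (mod 59). Since 17^(−1) ≡ 7 (mod 59), t ≡ 7·0 ≡ 0 (mod 59). So x ≡ 3 + 17·0 = 3 (mod 1003).
  Combine with x ≡ 0 (mod 28): write x = 3 + 1003·t and require 3 + 1003·t ≡ 0 (mod 28), i.e. 1003·t ≡ 0 − 3 ≡ 25 (mod 28). Since 1003^(−1) ≡ 11 (mod 28) (1003 ≡ 23 (mod 28)), t ≡ 11·25 ≡ 23 (mod 28). So x ≡ 3 + 1003·23 = 23072 (mod 28084).
Unique solution in [0, 28084): x = 23072.

Final answer: x ≡ 23072 (mod 28084); the representative in [0, 28084) is 23072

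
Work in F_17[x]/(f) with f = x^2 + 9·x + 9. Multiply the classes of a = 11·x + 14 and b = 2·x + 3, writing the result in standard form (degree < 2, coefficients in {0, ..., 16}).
a · b ≡ 16·x + 14 (mod f(x))

Multiply as integer polynomials: a · b = 22·x^2 + 61·x + 42. Reducing coefficients mod 17: a · b ≡ 5·x^2 + 10·x + 8. Now divide by f(x) = x^2 + 9·x + 9 in F_17[x], eliminating the leading term at each step:
  leading term 5·x^2: subtract (5)·f(x) = 5·x^2 + 11·x + 11, leaving 16·x + 14 (coefficients mod 17)
The degree is now < 2, so this is the remainder. Hence a · b ≡ 16·x + 14 in F_17[x]/(f).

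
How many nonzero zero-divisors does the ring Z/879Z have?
Z/879Z has 294 nonzero zero-divisors

In Z/879Z each nonzero element is either a unit (gcd with 879 is 1) or a zero-divisor (gcd > 1). The number of units is φ(879): factorise 879 = 3 · 293, so φ(879) = (3 − 1) · (293 − 1) = 2 · 292 = 584. The nonzero elements number 879 − 1 = 878. Hence the nonzero zero-divisors number 878 − 584 = 294.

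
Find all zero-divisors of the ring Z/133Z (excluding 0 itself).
An element a ∈ Z/133Z (with a ≠ 0) is a zero-divisor iff gcd(a, 133) > 1 (because a is a unit precisely when gcd(a, n) = 1, and in Z/nZ every nonzero, non-unit element is a zero-divisor). Scan a = 1, ..., 132 and keep those with gcd(a, 133) > 1:
  gcd(7, 133) = 7, gcd(14, 133) = 7, gcd(19, 133) = 19, gcd(21, 133) = 7, gcd(28, 133) = 7, gcd(35, 133) = 7, gcd(38, 133) = 19, gcd(42, 133) = 7, gcd(49, 133) = 7, gcd(56, 133) = 7, gcd(57, 133) = 19, gcd(63, 133) = 7, gcd(70, 133) = 7, gcd(76, 133) = 19, gcd(77, 133) = 7, gcd(84, 133) = 7, gcd(91, 133) = 7, gcd(95, 133) = 19, gcd(98, 133) = 7, gcd(105, 133) = 7, gcd(112, 133) = 7, gcd(114, 133) = 19, gcd(119, 133) = 7, gcd(126, 133) = 7.
All other a ∈ {1, ..., 132} have gcd(a, 133) = 1 and are units. So the nonzero zero-divisors are exactly the 24 values of a appearing in this scan.

Final answer: nonzero zero-divisors of Z/133Z = {7, 14, 19, 21, 28, 35, 38, 42, 49, 56, 57, 63, 70, 76, 77, 84, 91, 95, 98, 105, 112, 114, 119, 126}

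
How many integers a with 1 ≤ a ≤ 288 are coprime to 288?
The number of a ∈ {1, ..., 288} with gcd(a, 288) = 1 is by definition Euler's totient φ(288). φ is multiplicative, with φ(p^e) = p^e − p^(e−1). Factorise 288 = 2^5 · 3^2. Then
  φ(288) = (2^5 − 2^4) · (3^2 − 3^1) = 16 · 6 = 96.
So there are 96 such integers.

Final answer: 96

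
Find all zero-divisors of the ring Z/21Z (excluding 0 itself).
An element a ∈ Z/21Z (with a ≠ 0) is a zero-divisor iff gcd(a, 21) > 1 (because a is a unit precisely when gcd(a, n) = 1, and in Z/nZ every nonzero, non-unit element is a zero-divisor). Scan a = 1, ..., 20 and keep those with gcd(a, 21) > 1:
  gcd(3, 21) = 3, gcd(6, 21) = 3, gcd(7, 21) = 7, gcd(9, 21) = 3, gcd(12, 21) = 3, gcd(14, 21) = 7, gcd(15, 21) = 3, gcd(18, 21) = 3.
All other a ∈ {1, ..., 20} have gcd(a, 21) = 1 and are units. So the nonzero zero-divisors are exactly the 8 values of a appearing in this scan.

Final answer: nonzero zero-divisors of Z/21Z = {3, 6, 7, 9, 12, 14, 15, 18}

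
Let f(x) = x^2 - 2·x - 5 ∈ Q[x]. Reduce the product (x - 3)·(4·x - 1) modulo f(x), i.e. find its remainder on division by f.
a · b ≡ 23 - 5·x (mod f(x))

First multiply in Q[x] without reducing: a · b = 4·x^2 - 13·x + 3. Now divide by f(x) = x^2 - 2·x - 5, eliminating the leading term at each step:
  leading term 4·x^2: subtract (4)·f(x) = 4·x^2 - 8·x - 20, leaving 23 - 5·x
The degree is now < 2, so this is the remainder. Hence a · b ≡ 23 - 5·x in Q[x]/(f).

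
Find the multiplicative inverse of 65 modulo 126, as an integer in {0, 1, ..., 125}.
65^(−1) ≡ 95 (mod 126)

Apply the extended Euclidean algorithm to (126, 65), tracking rows (r, s, t) with s·126 + t·65 = r. Each division r_prev = q·r_cur + r_new produces the new row as (previous row) − q·(current row):
  row A: (126, 1, 0)   [1·126 + 0·65 = 126]
  row B: (65, 0, 1)   [0·126 + 1·65 = 65]
  126 = 1·65 + 61   → row C = row A − 1·row B = (61, 1, −1)   [check: 1·126 − 1·65 = 61]
  65 = 1·61 + 4   → row D = row B − 1·row C = (4, −1, 2)   [check: −1·126 + 2·65 = 4]
  61 = 15·4 + 1   → row E = row C − 15·row D = (1, 16, −31)   [check: 16·126 − 31·65 = 1]
  4 = 4·1 + 0   → remainder 0, stop. gcd = 1 (last nonzero row E).
The gcd is 1, so 65 is invertible mod 126. The last nonzero row gives 16·126 − 31·65 = 1, so t = −31. So 65^(−1) ≡ −31 ≡ 95 (mod 126). Verify: 65 · 95 = 6175 ≡ 1 (mod 126). ✓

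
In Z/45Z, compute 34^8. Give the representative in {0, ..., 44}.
Use repeated squaring. Binary(8) = 1000. Walk through the bits of the exponent 8 left-to-right: at each bit after the leading one, square the running value, then multiply by 34 if the bit is 1 (always reducing mod 45):
  bit 1 = 1 (leading): start with 34.
  bit 2 = 0: square 34^2 = 1156 ≡ 31 (mod 45).
  bit 3 = 0: square 31^2 = 961 ≡ 16 (mod 45).
  bit 4 = 0: square 16^2 = 256 ≡ 31 (mod 45).
Final value: 34^8 ≡ 31 (mod 45).

Final answer: 31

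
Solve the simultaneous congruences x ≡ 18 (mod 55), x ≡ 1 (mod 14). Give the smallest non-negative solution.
x ≡ 183 (mod 770); the representative in [0, 770) is 183

The moduli 55, 14 are pairwise coprime, so by the CRT there is a unique solution mod 55·14 = 770.
Solve by successive substitution. Start with x ≡ 18 (mod 55).
  Combine with x ≡ 1 (mod 14): write x = 18 + 55·t and require 18 + 55·t ≡ 1 (mod 14), i.e. 55·t ≡ 1 − 18 ≡ 11 (mod 14). Since 55^(−1) ≡ 13 (mod 14) (55 ≡ 13 (mod 14)), t ≡ 13·11 ≡ 3 (mod 14). So x ≡ 18 + 55·3 = 183 (mod 770).
Unique solution in [0, 770): x = 183.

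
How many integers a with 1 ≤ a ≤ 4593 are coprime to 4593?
The number of a ∈ {1, ..., 4593} with gcd(a, 4593) = 1 is by definition Euler's totient φ(4593). φ is multiplicative, with φ(p^e) = p^e − p^(e−1). Factorise 4593 = 3 · 1531. Then
  φ(4593) = (3 − 1) · (1531 − 1) = 2 · 1530 = 3060.
So there are 3060 such integers.

Final answer: 3060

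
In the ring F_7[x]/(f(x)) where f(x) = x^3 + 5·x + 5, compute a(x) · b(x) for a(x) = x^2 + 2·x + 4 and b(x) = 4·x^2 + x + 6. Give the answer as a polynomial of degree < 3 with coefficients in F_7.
a · b ≡ 4·x^2 (mod f(x))

Multiply as integer polynomials: a · b = 4·x^4 + 9·x^3 + 24·x^2 + 16·x + 24. Reducing coefficients mod 7: a · b ≡ 4·x^4 + 2·x^3 + 3·x^2 + 2·x + 3. Now divide by f(x) = x^3 + 5·x + 5 in F_7[x], eliminating the leading term at each step:
  leading term 4·x^4: subtract (4·x)·f(x) = 4·x^4 + 6·x^2 + 6·x, leaving 2·x^3 + 4·x^2 + 3·x + 3 (coefficients mod 7)
  leading term 2·x^3: subtract (2)·f(x) = 2·x^3 + 3·x + 3, leaving 4·x^2 (coefficients mod 7)
The degree is now < 3, so this is the remainder. Hence a · b ≡ 4·x^2 in F_7[x]/(f).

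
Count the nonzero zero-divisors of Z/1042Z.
Z/1042Z has 521 nonzero zero-divisors

In Z/1042Z each nonzero element is either a unit (gcd with 1042 is 1) or a zero-divisor (gcd > 1). The number of units is φ(1042): factorise 1042 = 2 · 521, so φ(1042) = (2 − 1) · (521 − 1) = 1 · 520 = 520. The nonzero elements number 1042 − 1 = 1041. Hence the nonzero zero-divisors number 1041 − 520 = 521.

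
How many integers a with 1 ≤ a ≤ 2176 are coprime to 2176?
The number of a ∈ {1, ..., 2176} with gcd(a, 2176) = 1 is by definition Euler's totient φ(2176). φ is multiplicative, with φ(p^e) = p^e − p^(e−1). Factorise 2176 = 2^7 · 17. Then
  φ(2176) = (2^7 − 2^6) · (17 − 1) = 64 · 16 = 1024.
So there are 1024 such integers.

Final answer: 1024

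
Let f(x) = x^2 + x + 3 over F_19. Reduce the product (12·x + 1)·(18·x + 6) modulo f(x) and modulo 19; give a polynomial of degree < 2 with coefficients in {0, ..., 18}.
Multiply as integer polynomials: a · b = 216·x^2 + 90·x + 6. Reducing coefficients mod 19: a · b ≡ 7·x^2 + 14·x + 6. Now divide by f(x) = x^2 + x + 3 in F_19[x], eliminating the leading term at each step:
  leading term 7·x^2: subtract (7)·f(x) = 7·x^2 + 7·x + 2, leaving 7·x + 4 (coefficients mod 19)
The degree is now < 2, so this is the remainder. Hence a · b ≡ 7·x + 4 in F_19[x]/(f).

Final answer: a · b ≡ 7·x + 4 (mod f(x))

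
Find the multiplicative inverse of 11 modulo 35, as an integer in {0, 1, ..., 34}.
11^(−1) ≡ 16 (mod 35)

Apply the extended Euclidean algorithm to (35, 11), tracking rows (r, s, t) with s·35 + t·11 = r. Each division r_prev = q·r_cur + r_new produces the new row as (previous row) − q·(current row):
  row A: (35, 1, 0)   [1·35 + 0·11 = 35]
  row B: (11, 0, 1)   [0·35 + 1·11 = 11]
  35 = 3·11 + 2   → row C = row A − 3·row B = (2, 1, −3)   [check: 1·35 − 3·11 = 2]
  11 = 5·2 + 1   → row D = row B − 5·row C = (1, −5, 16)   [check: −5·35 + 16·11 = 1]
  2 = 2·1 + 0   → remainder 0, stop. gcd = 1 (last nonzero row D).
The gcd is 1, so 11 is invertible mod 35. The last nonzero row gives −5·35 + 16·11 = 1, so t = 16. So 11^(−1) ≡ 16 (mod 35). Verify: 11 · 16 = 176 ≡ 1 (mod 35). ✓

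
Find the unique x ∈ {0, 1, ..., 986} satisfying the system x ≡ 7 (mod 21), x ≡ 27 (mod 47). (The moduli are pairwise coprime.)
x ≡ 826 (mod 987); the representative in [0, 987) is 826

The moduli 21, 47 are pairwise coprime, so by the CRT there is a unique solution mod 21·47 = 987.
Solve by successive substitution. Start with x ≡ 7 (mod 21).
  Combine with x ≡ 27 (mod 47): write x = 7 + 21·t and require 7 + 21·t ≡ 27 (mod 47), i.e. 21·t ≡ 27 − 7 ≡ 20 (mod 47). Since 21^(−1) ≡ 9 (mod 47), t ≡ 9·20 ≡ 39 (mod 47). So x ≡ 7 + 21·39 = 826 (mod 987).
Unique solution in [0, 987): x = 826.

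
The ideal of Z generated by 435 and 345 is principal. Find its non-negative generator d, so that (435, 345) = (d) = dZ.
(435, 345) = (15); d = 15

In the PID Z, (a, b) is generated by gcd(a, b). Compute gcd(435, 345) with the extended Euclidean algorithm, tracking rows (r, s, t) with s·435 + t·345 = r:
  row A: (435, 1, 0)   [1·435 + 0·345 = 435]
  row B: (345, 0, 1)   [0·435 + 1·345 = 345]
  435 = 1·345 + 90   → row C = row A − 1·row B = (90, 1, −1)   [check: 1·435 − 1·345 = 90]
  345 = 3·90 + 75   → row D = row B − 3·row C = (75, −3, 4)   [check: −3·435 + 4·345 = 75]
  90 = 1·75 + 15   → row E = row C − 1·row D = (15, 4, −5)   [check: 4·435 − 5·345 = 15]
  75 = 5·15 + 0   → remainder 0, stop. gcd = 15 (last nonzero row E).
So gcd(435, 345) = 15, with Bézout identity 4·435 − 5·345 = 15. Containment (⊇): the Bézout identity exhibits 15 as an element of (435, 345), giving (15) ⊆ (435, 345). Containment (⊆): since 15 | 435 and 15 | 345 (435 = 15·29, 345 = 15·23), every Z-linear combination of 435 and 345 is divisible by 15, so (435, 345) ⊆ (15). Therefore (435, 345) = (15), d = 15.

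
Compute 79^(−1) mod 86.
Apply the extended Euclidean algorithm to (86, 79), tracking rows (r, s, t) with s·86 + t·79 = r. Each division r_prev = q·r_cur + r_new produces the new row as (previous row) − q·(current row):
  row A: (86, 1, 0)   [1·86 + 0·79 = 86]
  row B: (79, 0, 1)   [0·86 + 1·79 = 79]
  86 = 1·79 + 7   → row C = row A − 1·row B = (7, 1, −1)   [check: 1·86 − 1·79 = 7]
  79 = 11·7 + 2   → row D = row B − 11·row C = (2, −11, 12)   [check: −11·86 + 12·79 = 2]
  7 = 3·2 + 1   → row E = row C − 3·row D = (1, 34, −37)   [check: 34·86 − 37·79 = 1]
  2 = 2·1 + 0   → remainder 0, stop. gcd = 1 (last nonzero row E).
The gcd is 1, so 79 is invertible mod 86. The last nonzero row gives 34·86 − 37·79 = 1, so t = −37. So 79^(−1) ≡ −37 ≡ 49 (mod 86). Verify: 79 · 49 = 3871 ≡ 1 (mod 86). ✓

Final answer: 79^(−1) ≡ 49 (mod 86)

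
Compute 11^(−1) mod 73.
Apply the extended Euclidean algorithm to (73, 11), tracking rows (r, s, t) with s·73 + t·11 = r. Each division r_prev = q·r_cur + r_new produces the new row as (previous row) − q·(current row):
  row A: (73, 1, 0)   [1·73 + 0·11 = 73]
  row B: (11, 0, 1)   [0·73 + 1·11 = 11]
  73 = 6·11 + 7   → row C = row A − 6·row B = (7, 1, −6)   [check: 1·73 − 6·11 = 7]
  11 = 1·7 + 4   → row D = row B − 1·row C = (4, −1, 7)   [check: −1·73 + 7·11 = 4]
  7 = 1·4 + 3   → row E = row C − 1·row D = (3, 2, −13)   [check: 2·73 − 13·11 = 3]
  4 = 1·3 + 1   → row F = row D − 1·row E = (1, −3, 20)   [check: −3·73 + 20·11 = 1]
  3 = 3·1 + 0   → remainder 0, stop. gcd = 1 (last nonzero row F).
The gcd is 1, so 11 is invertible mod 73. The last nonzero row gives −3·73 + 20·11 = 1, so t = 20. So 11^(−1) ≡ 20 (mod 73). Verify: 11 · 20 = 220 ≡ 1 (mod 73). ✓

Final answer: 11^(−1) ≡ 20 (mod 73)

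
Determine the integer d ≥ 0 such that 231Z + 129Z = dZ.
(231, 129) = (3); d = 3

In the PID Z, (a, b) is generated by gcd(a, b). Compute gcd(231, 129) with the extended Euclidean algorithm, tracking rows (r, s, t) with s·231 + t·129 = r:
  row A: (231, 1, 0)   [1·231 + 0·129 = 231]
  row B: (129, 0, 1)   [0·231 + 1·129 = 129]
  231 = 1·129 + 102   → row C = row A − 1·row B = (102, 1, −1)   [check: 1·231 − 1·129 = 102]
  129 = 1·102 + 27   → row D = row B − 1·row C = (27, −1, 2)   [check: −1·231 + 2·129 = 27]
  102 = 3·27 + 21   → row E = row C − 3·row D = (21, 4, −7)   [check: 4·231 − 7·129 = 21]
  27 = 1·21 + 6   → row F = row D − 1·row E = (6, −5, 9)   [check: −5·231 + 9·129 = 6]
  21 = 3·6 + 3   → row G = row E − 3·row F = (3, 19, −34)   [check: 19·231 − 34·129 = 3]
  6 = 2·3 + 0   → remainder 0, stop. gcd = 3 (last nonzero row G).
So gcd(231, 129) = 3, with Bézout identity 19·231 − 34·129 = 3. Containment (⊇): the Bézout identity exhibits 3 as an element of (231, 129), giving (3) ⊆ (231, 129). Containment (⊆): since 3 | 231 and 3 | 129 (231 = 3·77, 129 = 3·43), every Z-linear combination of 231 and 129 is divisible by 3, so (231, 129) ⊆ (3). Therefore (231, 129) = (3), d = 3.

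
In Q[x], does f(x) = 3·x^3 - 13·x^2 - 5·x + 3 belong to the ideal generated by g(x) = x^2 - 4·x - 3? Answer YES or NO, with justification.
YES

In Q[x] the ideal (g) consists of all multiples of g, so f ∈ (g) iff g | f, i.e. iff the remainder of f on division by g is 0. Divide f by g (g is monic, so eliminate the leading term of the running remainder at each step):
  leading term 3·x^3: subtract (3·x)·g(x) = 3·x^3 - 12·x^2 - 9·x, leaving -x^2 + 4·x + 3
  leading term -x^2: subtract (-1)·g(x) = -x^2 + 4·x + 3, leaving 0
The remainder is 0, so f(x) = g(x) · h(x) with h(x) = 3·x - 1. Hence g | f, i.e. f ∈ (g).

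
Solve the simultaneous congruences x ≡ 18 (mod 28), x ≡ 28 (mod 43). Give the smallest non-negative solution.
x ≡ 802 (mod 1204); the representative in [0, 1204) is 802

The moduli 28, 43 are pairwise coprime, so by the CRT there is a unique solution mod 28·43 = 1204.
Solve by successive substitution. Start with x ≡ 18 (mod 28).
  Combine with x ≡ 28 (mod 43): write x = 18 + 28·t and require 18 + 28·t ≡ 28 (mod 43), i.e. 28·t ≡ 28 − 18 ≡ 10 (mod 43). Since 28^(−1) ≡ 20 (mod 43), t ≡ 20·10 ≡ 28 (mod 43). So x ≡ 18 + 28·28 = 802 (mod 1204).
Unique solution in [0, 1204): x = 802.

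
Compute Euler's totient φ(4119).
φ is multiplicative, with φ(p^e) = p^e − p^(e−1). Factorise 4119 = 3 · 1373. Then
  φ(4119) = (3 − 1) · (1373 − 1) = 2 · 1372 = 2744.

Final answer: φ(4119) = 2744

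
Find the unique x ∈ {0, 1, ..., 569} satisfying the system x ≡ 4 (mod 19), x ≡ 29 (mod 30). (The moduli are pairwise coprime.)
x ≡ 479 (mod 570); the representative in [0, 570) is 479

The moduli 19, 30 are pairwise coprime, so by the CRT there is a unique solution mod 19·30 = 570.
Solve by successive substitution. Start with x ≡ 4 (mod 19).
  Combine with x ≡ 29 (mod 30): write x = 4 + 19·t and require 4 + 19·t ≡ 29 (mod 30), i.e. 19·t ≡ 29 − 4 ≡ 25 (mod 30). Since 19^(−1) ≡ 19 (mod 30), t ≡ 19·25 ≡ 25 (mod 30). So x ≡ 4 + 19·25 = 479 (mod 570).
Unique solution in [0, 570): x = 479.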